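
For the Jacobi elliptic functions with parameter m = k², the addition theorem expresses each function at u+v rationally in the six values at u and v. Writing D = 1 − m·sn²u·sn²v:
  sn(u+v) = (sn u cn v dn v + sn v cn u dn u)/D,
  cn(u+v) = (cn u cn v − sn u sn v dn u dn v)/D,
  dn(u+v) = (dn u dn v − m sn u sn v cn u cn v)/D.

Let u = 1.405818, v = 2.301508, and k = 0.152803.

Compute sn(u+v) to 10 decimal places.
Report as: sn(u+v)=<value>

sn(u+v)=-0.5197431512

sn u = 0.9852027262597982, cn u = 0.1713930808704396, dn u = 0.9886036246420042
sn v = 0.7555828576781441, cn v = -0.6550530857746794, dn v = 0.9933126735195442
m = k² = 0.023348756809
D = 1 − m·sn²u·sn²v = 0.9870616419856874
sn(u+v) = (sn u·cn v·dn v + sn v·cn u·dn u)/D = -0.5130185282120156/0.9870616419856874 = -0.5197431511774363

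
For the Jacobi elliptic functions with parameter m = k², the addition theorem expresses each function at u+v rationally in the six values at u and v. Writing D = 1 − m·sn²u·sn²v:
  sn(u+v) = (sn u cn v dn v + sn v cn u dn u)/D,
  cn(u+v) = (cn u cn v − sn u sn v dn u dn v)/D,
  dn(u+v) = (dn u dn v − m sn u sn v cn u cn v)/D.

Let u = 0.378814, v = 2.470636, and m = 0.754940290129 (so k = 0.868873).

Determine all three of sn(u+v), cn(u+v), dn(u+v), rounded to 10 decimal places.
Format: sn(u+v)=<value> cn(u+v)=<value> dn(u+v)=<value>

sn(u+v)=0.9364629053 cn(u+v)=-0.3507666274 dn(u+v)=0.5813307747

sn u = 0.3636652844229093, cn u = 0.9315296886871639, dn u = 0.9487662015796142
sn v = 0.9883426958476574, cn v = -0.1522455765025211, dn v = 0.5124043872998604
m = k² = 0.754940290129
D = 1 − m·sn²u·sn²v = 0.9024715306823937
sn(u+v) = (sn u·cn v·dn v + sn v·cn u·dn u)/D = 0.8451311116104367/0.9024715306823937 = 0.9364629053410696
cn(u+v) = (cn u·cn v − sn u·sn v·dn u·dn v)/D = -0.3165568951710425/0.9024715306823937 = -0.3507666274322044
dn(u+v) = (dn u·dn v − m·sn u·sn v·cn u·cn v)/D = 0.5246344741115876/0.9024715306823937 = 0.5813307747391113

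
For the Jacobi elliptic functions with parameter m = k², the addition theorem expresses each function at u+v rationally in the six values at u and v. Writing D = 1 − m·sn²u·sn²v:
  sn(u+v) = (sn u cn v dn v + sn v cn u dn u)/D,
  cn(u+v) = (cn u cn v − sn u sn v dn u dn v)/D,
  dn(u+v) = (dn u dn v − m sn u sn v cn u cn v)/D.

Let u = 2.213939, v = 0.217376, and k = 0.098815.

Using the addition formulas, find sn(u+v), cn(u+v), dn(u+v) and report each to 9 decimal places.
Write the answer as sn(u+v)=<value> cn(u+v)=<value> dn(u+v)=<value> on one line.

sn u = 0.8041522458840057, cn u = -0.594423389041607, dn u = 0.9968378715793644
sn v = 0.2156519512060097, cn v = 0.9764702944488587, dn v = 0.9997729236786401
m = k² = 0.009764404225
D = 1 − m·sn²u·sn²v = 0.9997063506172376
sn(u+v) = (sn u·cn v·dn v + sn v·cn u·dn u)/D = 0.6572692580141832/0.9997063506172376 = 0.6574623214190574
cn(u+v) = (cn u·cn v − sn u·sn v·dn u·dn v)/D = -0.7532661614156847/0.9997063506172376 = -0.7534874225322305
dn(u+v) = (dn u·dn v − m·sn u·sn v·cn u·cn v)/D = 0.9975943748547624/0.9997063506172376 = 0.9978874038749766

sn(u+v)=0.657462321 cn(u+v)=-0.753487423 dn(u+v)=0.997887404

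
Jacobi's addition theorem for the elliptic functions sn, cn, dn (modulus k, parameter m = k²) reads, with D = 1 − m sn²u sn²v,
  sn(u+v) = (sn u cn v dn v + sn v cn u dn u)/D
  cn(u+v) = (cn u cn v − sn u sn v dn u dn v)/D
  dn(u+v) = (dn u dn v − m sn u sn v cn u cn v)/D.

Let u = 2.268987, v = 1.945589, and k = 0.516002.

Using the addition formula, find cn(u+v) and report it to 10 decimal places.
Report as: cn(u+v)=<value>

sn u = 0.8781376863288062, cn u = -0.4784079889060081, dn u = 0.8914491227284459
sn v = 0.976862475646073, cn v = -0.2138684260816109, dn v = 0.863666892351746
m = k² = 0.266258064004
D = 1 − m·sn²u·sn²v = 0.8040727440052208
cn(u+v) = (cn u·cn v − sn u·sn v·dn u·dn v)/D = -0.5581320126825125/0.8040727440052208 = -0.6941312422833332

cn(u+v)=-0.6941312423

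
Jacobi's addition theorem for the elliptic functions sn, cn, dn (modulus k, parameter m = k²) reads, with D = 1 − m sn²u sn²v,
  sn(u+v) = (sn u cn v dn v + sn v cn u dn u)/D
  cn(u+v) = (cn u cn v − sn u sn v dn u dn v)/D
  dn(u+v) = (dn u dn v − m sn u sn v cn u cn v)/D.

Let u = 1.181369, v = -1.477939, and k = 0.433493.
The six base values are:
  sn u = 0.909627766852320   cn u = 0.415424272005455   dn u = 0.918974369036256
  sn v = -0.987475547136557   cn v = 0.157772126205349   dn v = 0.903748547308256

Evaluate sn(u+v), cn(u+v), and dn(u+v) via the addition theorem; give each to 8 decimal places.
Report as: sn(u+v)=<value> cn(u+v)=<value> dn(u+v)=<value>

m = k² = 0.187916181049
D = 1 − m·sn²u·sn²v = 0.8483842579836027
sn(u+v) = (sn u·cn v·dn v + sn v·cn u·dn u)/D = -0.2472823849734835/0.8483842579836027 = -0.2914745089226572
cn(u+v) = (cn u·cn v − sn u·sn v·dn u·dn v)/D = 0.8115462225136742/0.8483842579836027 = 0.9565785961688124
dn(u+v) = (dn u·dn v − m·sn u·sn v·cn u·cn v)/D = 0.8415848394282228/0.8483842579836027 = 0.9919854494099875

sn(u+v)=-0.29147451 cn(u+v)=0.95657860 dn(u+v)=0.99198545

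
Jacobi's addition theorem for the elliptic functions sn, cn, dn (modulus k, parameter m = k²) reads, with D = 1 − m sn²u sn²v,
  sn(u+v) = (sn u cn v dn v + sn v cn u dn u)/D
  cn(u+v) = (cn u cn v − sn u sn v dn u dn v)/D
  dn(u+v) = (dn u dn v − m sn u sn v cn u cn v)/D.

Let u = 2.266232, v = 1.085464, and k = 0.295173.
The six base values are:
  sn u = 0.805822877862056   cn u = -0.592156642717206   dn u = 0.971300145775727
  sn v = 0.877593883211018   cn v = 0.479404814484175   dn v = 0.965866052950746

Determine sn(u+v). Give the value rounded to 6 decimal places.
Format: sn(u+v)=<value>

sn(u+v)=-0.137626

m = k² = 0.087127099929
D = 1 − m·sn²u·sn²v = 0.9564267835017512
sn(u+v) = (sn u·cn v·dn v + sn v·cn u·dn u)/D = -0.1316296078644787/0.9564267835017512 = -0.1376264342812998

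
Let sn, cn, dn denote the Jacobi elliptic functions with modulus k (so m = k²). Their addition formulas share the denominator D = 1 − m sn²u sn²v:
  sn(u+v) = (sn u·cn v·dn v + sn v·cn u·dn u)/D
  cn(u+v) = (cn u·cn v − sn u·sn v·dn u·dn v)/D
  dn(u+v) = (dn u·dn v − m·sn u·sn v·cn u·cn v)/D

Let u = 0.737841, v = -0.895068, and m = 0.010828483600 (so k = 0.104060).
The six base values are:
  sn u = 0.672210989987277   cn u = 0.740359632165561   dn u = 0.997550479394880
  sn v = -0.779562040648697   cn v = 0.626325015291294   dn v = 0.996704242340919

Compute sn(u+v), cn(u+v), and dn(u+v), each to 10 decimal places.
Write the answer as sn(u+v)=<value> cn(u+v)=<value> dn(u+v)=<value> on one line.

sn(u+v)=-0.1565731226 cn(u+v)=0.9876663694 dn(u+v)=0.9998672603

m = k² = 0.0108284836
D = 1 − m·sn²u·sn²v = 0.9970264158879683
sn(u+v) = (sn u·cn v·dn v + sn v·cn u·dn u)/D = -0.1561075392391215/0.9970264158879683 = -0.1565731225888229
cn(u+v) = (cn u·cn v − sn u·sn v·dn u·dn v)/D = 0.984729460395653/0.9970264158879683 = 0.9876663694197477
dn(u+v) = (dn u·dn v − m·sn u·sn v·cn u·cn v)/D = 0.9968940708803425/0.9970264158879683 = 0.9998672602796508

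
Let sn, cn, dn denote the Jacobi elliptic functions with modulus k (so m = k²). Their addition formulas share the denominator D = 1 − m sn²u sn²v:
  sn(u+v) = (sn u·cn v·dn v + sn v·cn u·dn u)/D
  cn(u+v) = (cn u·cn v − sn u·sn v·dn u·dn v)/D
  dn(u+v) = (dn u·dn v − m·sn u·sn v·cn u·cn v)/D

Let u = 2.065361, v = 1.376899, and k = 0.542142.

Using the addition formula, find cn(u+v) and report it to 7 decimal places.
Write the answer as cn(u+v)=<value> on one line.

cn(u+v)=-0.9997676

sn u = 0.9552998403354984, cn u = -0.295638656225757, dn u = 0.8554362229587579
sn v = 0.9605846332080948, cn v = 0.2779877019662379, dn v = 0.8536950256746344
m = k² = 0.293917948164
D = 1 − m·sn²u·sn²v = 0.752499097389457
cn(u+v) = (cn u·cn v − sn u·sn v·dn u·dn v)/D = -0.7523241973248091/0.752499097389457 = -0.9997675743861293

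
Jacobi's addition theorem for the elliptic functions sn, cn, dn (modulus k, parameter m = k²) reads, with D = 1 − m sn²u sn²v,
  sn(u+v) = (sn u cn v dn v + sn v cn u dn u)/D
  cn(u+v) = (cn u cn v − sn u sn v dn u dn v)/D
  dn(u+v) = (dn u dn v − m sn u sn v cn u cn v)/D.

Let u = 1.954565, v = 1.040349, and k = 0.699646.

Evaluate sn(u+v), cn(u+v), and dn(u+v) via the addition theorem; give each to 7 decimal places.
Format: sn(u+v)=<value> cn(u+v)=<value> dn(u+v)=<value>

sn(u+v)=0.6216991 cn(u+v)=-0.7832562 dn(u+v)=0.9004453

sn u = 0.9969473316167631, cn u = -0.07807700034079077, dn u = 0.7165748412222567
sn v = 0.8231287145435052, cn v = 0.5678548399846185, dn v = 0.8175210534339796
m = k² = 0.489504525316
D = 1 − m·sn²u·sn²v = 0.6703624740303369
sn(u+v) = (sn u·cn v·dn v + sn v·cn u·dn u)/D = 0.416763719758433/0.6703624740303369 = 0.6216990596934466
cn(u+v) = (cn u·cn v − sn u·sn v·dn u·dn v)/D = -0.5250655658879075/0.6703624740303369 = -0.7832562027691095
dn(u+v) = (dn u·dn v − m·sn u·sn v·cn u·cn v)/D = 0.6036247406324359/0.6703624740303369 = 0.9004453023799765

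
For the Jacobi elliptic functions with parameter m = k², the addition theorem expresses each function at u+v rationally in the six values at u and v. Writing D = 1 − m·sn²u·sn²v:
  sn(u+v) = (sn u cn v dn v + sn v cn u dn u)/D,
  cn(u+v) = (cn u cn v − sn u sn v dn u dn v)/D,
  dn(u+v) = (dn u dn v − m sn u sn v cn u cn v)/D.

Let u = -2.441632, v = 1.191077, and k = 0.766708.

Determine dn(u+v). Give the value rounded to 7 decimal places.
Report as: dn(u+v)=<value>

sn u = -0.9453315869005406, cn u = -0.3261107033019704, dn u = 0.6889663898141691
sn v = 0.8757161784028143, cn v = 0.4828262367390264, dn v = 0.7410783116259046
m = k² = 0.587841157264
D = 1 − m·sn²u·sn²v = 0.5971391406208928
dn(u+v) = (dn u·dn v − m·sn u·sn v·cn u·cn v)/D = 0.4339542911440518/0.5971391406208928 = 0.7267222354455532

dn(u+v)=0.7267222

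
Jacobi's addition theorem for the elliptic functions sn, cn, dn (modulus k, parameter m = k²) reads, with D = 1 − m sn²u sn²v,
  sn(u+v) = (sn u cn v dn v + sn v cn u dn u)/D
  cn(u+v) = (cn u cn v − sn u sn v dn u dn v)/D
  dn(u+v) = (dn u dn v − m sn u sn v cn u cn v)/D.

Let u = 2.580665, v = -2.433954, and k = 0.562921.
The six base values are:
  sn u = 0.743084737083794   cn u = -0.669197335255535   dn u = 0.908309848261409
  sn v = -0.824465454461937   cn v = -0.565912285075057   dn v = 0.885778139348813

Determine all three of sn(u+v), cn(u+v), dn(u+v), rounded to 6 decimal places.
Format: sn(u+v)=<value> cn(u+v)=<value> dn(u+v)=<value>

m = k² = 0.316880052241
D = 1 − m·sn²u·sn²v = 0.881063128849967
sn(u+v) = (sn u·cn v·dn v + sn v·cn u·dn u)/D = 0.1286537544569318/0.881063128849967 = 0.1460210400869468
cn(u+v) = (cn u·cn v − sn u·sn v·dn u·dn v)/D = 0.8716194401704388/0.881063128849967 = 0.989281484640204
dn(u+v) = (dn u·dn v − m·sn u·sn v·cn u·cn v)/D = 0.8780816052070371/0.881063128849967 = 0.996615993173132

sn(u+v)=0.146021 cn(u+v)=0.989281 dn(u+v)=0.996616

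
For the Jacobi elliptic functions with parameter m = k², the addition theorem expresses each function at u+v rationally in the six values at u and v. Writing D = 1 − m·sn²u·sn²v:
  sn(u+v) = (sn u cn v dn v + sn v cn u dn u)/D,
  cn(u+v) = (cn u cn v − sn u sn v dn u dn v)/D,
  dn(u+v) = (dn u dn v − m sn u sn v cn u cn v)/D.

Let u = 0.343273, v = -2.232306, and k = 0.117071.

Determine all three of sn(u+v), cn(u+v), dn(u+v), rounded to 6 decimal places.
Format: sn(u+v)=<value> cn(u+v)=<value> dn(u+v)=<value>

sn u = 0.3364859608243607, cn u = 0.9416884825504169, dn u = 0.9992238044659152
sn v = -0.7947731702722968, cn v = -0.6069065890360087, dn v = 0.9956619147476477
m = k² = 0.013705619041
D = 1 − m·sn²u·sn²v = 0.9990197904043433
sn(u+v) = (sn u·cn v·dn v + sn v·cn u·dn u)/D = -0.9511774559301949/0.9990197904043433 = -0.9521107239979853
cn(u+v) = (cn u·cn v − sn u·sn v·dn u·dn v)/D = -0.3054537427331679/0.9990197904043433 = -0.3057534451940522
dn(u+v) = (dn u·dn v − m·sn u·sn v·cn u·cn v)/D = 0.9927943088499952/0.9990197904043433 = 0.9937684101815155

sn(u+v)=-0.952111 cn(u+v)=-0.305753 dn(u+v)=0.993768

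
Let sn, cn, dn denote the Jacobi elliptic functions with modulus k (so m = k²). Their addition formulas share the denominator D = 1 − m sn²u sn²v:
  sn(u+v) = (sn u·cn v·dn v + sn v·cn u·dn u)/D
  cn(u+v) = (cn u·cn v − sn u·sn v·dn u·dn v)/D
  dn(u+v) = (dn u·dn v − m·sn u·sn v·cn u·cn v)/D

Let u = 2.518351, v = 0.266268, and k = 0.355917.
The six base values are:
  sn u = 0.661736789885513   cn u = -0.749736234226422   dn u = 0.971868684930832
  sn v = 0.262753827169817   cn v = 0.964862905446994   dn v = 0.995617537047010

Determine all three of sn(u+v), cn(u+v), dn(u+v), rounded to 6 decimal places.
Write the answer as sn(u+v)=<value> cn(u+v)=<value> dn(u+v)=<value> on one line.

sn(u+v)=0.445941 cn(u+v)=-0.895063 dn(u+v)=0.987324

m = k² = 0.126676910889
D = 1 − m·sn²u·sn²v = 0.9961702879091439
sn(u+v) = (sn u·cn v·dn v + sn v·cn u·dn u)/D = 0.4442328370954069/0.9961702879091439 = 0.4459406614383216
cn(u+v) = (cn u·cn v − sn u·sn v·dn u·dn v)/D = -0.8916346947933062/0.9961702879091439 = -0.8950625265733966
dn(u+v) = (dn u·dn v − m·sn u·sn v·cn u·cn v)/D = 0.9835428127467777/0.9961702879091439 = 0.9873239793280023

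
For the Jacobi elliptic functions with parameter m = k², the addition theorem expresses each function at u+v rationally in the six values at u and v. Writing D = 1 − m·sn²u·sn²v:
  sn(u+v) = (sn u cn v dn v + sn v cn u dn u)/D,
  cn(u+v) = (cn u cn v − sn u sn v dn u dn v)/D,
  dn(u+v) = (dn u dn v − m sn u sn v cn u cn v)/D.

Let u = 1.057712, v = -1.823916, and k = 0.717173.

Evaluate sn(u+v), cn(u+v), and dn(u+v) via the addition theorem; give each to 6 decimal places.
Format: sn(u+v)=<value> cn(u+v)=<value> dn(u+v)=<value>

sn(u+v)=-0.668516 cn(u+v)=0.743698 dn(u+v)=0.877574

sn u = 0.828933419829702, cn u = 0.5593472852257665, dn u = 0.8041039884334842
sn v = -0.9995612891960405, cn v = 0.02961805430391087, dn v = 0.6972188175700316
m = k² = 0.514337111929
D = 1 − m·sn²u·sn²v = 0.6468932517091856
sn(u+v) = (sn u·cn v·dn v + sn v·cn u·dn u)/D = -0.4324583679055729/0.6468932517091856 = -0.6685158127140071
cn(u+v) = (cn u·cn v − sn u·sn v·dn u·dn v)/D = 0.4810931709506297/0.6468932517091856 = 0.7436979280267834
dn(u+v) = (dn u·dn v − m·sn u·sn v·cn u·cn v)/D = 0.5676965994328724/0.6468932517091856 = 0.8775738468950416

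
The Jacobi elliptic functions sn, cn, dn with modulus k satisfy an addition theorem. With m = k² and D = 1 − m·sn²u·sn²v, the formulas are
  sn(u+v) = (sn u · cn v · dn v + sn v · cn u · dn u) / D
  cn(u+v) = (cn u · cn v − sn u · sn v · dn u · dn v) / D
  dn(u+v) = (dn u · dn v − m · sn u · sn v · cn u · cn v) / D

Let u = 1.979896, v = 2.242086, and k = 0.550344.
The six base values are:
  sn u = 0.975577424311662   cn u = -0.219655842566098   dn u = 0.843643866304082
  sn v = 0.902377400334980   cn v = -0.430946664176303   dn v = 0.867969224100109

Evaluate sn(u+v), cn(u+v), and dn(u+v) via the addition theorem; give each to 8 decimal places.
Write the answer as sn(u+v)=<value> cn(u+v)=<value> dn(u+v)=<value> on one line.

m = k² = 0.302878518336
D = 1 − m·sn²u·sn²v = 0.7652701205017649
sn(u+v) = (sn u·cn v·dn v + sn v·cn u·dn u)/D = -0.5321339483620289/0.7652701205017649 = -0.6953544037667698
cn(u+v) = (cn u·cn v − sn u·sn v·dn u·dn v)/D = -0.5499743797063854/0.7652701205017649 = -0.7186669974071162
dn(u+v) = (dn u·dn v − m·sn u·sn v·cn u·cn v)/D = 0.7070171819399623/0.7652701205017649 = 0.923879246031966

sn(u+v)=-0.69535440 cn(u+v)=-0.71866700 dn(u+v)=0.92387925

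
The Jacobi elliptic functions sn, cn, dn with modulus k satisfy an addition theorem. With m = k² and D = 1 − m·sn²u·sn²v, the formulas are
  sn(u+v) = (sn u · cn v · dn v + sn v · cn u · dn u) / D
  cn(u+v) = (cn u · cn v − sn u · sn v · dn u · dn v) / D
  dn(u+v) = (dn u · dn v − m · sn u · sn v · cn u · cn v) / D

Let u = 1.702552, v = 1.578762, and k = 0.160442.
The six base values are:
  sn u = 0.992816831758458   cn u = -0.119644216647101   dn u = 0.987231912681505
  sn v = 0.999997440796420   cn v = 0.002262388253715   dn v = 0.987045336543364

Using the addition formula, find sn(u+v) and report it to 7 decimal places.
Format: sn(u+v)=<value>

m = k² = 0.025741635364
D = 1 − m·sn²u·sn²v = 0.9746269792867321
sn(u+v) = (sn u·cn v·dn v + sn v·cn u·dn u)/D = -0.115899247369844/0.9746269792867321 = -0.1189165186609787

sn(u+v)=-0.1189165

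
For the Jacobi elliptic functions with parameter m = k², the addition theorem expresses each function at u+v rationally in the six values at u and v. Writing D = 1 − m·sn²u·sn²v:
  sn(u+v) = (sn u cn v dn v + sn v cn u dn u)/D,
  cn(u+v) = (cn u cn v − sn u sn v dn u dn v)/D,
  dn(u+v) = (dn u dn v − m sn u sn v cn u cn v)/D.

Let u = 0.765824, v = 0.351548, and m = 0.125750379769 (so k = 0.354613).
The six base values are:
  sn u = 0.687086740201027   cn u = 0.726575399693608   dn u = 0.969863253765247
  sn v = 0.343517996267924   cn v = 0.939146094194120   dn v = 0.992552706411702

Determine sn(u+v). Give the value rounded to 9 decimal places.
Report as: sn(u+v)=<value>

sn(u+v)=0.888765255

m = k² = 0.125750379769
D = 1 − m·sn²u·sn²v = 0.9929946243613859
sn(u+v) = (sn u·cn v·dn v + sn v·cn u·dn u)/D = 0.8825391202883152/0.9929946243613859 = 0.8887652547524044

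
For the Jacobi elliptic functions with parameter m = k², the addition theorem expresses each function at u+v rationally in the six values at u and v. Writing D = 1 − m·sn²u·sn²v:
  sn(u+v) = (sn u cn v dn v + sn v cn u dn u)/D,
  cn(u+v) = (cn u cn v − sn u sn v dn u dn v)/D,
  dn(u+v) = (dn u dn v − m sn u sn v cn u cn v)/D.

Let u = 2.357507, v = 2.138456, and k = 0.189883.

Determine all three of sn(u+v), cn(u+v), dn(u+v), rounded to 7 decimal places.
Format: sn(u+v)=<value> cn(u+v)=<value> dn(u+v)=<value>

sn(u+v)=-0.9676223 cn(u+v)=-0.2524025 dn(u+v)=0.9829758

sn u = 0.7244017814840084, cn u = -0.6893780232809825, dn u = 0.9904946046717898
sn v = 0.855602082380395, cn v = -0.5176341146276313, dn v = 0.9867144239378504
m = k² = 0.036055553689
D = 1 − m·sn²u·sn²v = 0.9861492001247405
sn(u+v) = (sn u·cn v·dn v + sn v·cn u·dn u)/D = -0.9542199887514431/0.9861492001247405 = -0.9676223320271835
cn(u+v) = (cn u·cn v − sn u·sn v·dn u·dn v)/D = -0.2489065245706937/0.9861492001247405 = -0.252402501101465
dn(u+v) = (dn u·dn v − m·sn u·sn v·cn u·cn v)/D = 0.9693608063848847/0.9861492001247405 = 0.9829758075778673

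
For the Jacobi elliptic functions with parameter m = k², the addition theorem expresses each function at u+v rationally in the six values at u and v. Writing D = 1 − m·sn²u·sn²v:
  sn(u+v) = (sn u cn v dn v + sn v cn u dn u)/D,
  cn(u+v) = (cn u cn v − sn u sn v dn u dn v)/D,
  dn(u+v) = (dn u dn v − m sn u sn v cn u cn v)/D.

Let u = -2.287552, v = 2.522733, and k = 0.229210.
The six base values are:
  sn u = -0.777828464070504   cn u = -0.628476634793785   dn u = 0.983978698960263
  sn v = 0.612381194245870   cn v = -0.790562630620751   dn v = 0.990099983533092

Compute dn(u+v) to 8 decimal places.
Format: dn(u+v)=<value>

m = k² = 0.0525372241
D = 1 − m·sn²u·sn²v = 0.9880799390331628
dn(u+v) = (dn u·dn v − m·sn u·sn v·cn u·cn v)/D = 0.9866709315967176/0.9880799390331628 = 0.9985739944909479

dn(u+v)=0.99857399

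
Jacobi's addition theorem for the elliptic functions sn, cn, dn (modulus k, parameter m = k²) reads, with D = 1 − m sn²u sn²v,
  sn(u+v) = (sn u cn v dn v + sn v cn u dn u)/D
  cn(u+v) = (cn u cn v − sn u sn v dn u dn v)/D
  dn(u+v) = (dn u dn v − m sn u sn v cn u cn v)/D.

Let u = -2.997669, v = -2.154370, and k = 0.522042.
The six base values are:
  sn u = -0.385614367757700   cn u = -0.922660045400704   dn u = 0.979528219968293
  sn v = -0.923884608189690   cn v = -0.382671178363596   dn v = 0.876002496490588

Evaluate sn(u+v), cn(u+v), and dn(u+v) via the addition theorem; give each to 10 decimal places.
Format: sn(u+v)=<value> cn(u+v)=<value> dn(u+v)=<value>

m = k² = 0.272527849764
D = 1 − m·sn²u·sn²v = 0.9654098243347666
sn(u+v) = (sn u·cn v·dn v + sn v·cn u·dn u)/D = 0.9642466244629908/0.9654098243347666 = 0.9987951232290625
cn(u+v) = (cn u·cn v − sn u·sn v·dn u·dn v)/D = 0.04737695783619773/0.9654098243347666 = 0.04907445174265105
dn(u+v) = (dn u·dn v − m·sn u·sn v·cn u·cn v)/D = 0.823788496441266/0.9654098243347666 = 0.8533044471646149

sn(u+v)=0.9987951232 cn(u+v)=0.0490744517 dn(u+v)=0.8533044472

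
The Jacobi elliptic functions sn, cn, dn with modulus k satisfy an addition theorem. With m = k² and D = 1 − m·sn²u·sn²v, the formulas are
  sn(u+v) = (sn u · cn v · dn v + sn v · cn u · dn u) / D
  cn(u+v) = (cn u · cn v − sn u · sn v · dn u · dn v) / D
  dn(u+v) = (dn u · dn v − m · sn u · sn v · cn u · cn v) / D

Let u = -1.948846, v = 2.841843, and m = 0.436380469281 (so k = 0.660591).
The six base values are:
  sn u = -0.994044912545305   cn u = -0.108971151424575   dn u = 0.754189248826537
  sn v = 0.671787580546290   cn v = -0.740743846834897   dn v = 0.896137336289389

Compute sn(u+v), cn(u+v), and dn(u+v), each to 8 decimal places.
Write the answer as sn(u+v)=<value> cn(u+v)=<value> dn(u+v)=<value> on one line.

sn(u+v)=0.75073737 cn(u+v)=0.66060079 dn(u+v)=0.86836230

m = k² = 0.436380469281
D = 1 − m·sn²u·sn²v = 0.8054007060025583
sn(u+v) = (sn u·cn v·dn v + sn v·cn u·dn u)/D = 0.6046444062485111/0.8054007060025583 = 0.7507373680481856
cn(u+v) = (cn u·cn v − sn u·sn v·dn u·dn v)/D = 0.5320483429368094/0.8054007060025583 = 0.6606007903538136
dn(u+v) = (dn u·dn v − m·sn u·sn v·cn u·cn v)/D = 0.6993796118885193/0.8054007060025583 = 0.8683623029830046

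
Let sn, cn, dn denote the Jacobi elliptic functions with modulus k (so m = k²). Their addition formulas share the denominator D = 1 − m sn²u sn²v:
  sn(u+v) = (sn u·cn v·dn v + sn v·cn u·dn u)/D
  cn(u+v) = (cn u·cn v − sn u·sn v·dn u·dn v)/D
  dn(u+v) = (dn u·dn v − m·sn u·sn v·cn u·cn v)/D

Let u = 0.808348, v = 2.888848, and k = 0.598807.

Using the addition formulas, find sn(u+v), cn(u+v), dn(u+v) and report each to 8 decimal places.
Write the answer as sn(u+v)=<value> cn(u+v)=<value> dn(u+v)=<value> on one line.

sn u = 0.7038636629007899, cn u = 0.7103350927892295, dn u = 0.9068384000603122
sn v = 0.5631853329130318, cn v = -0.8263306122803617, dn v = 0.941418950990969
m = k² = 0.358569823249
D = 1 − m·sn²u·sn²v = 0.9436552444004941
sn(u+v) = (sn u·cn v·dn v + sn v·cn u·dn u)/D = -0.1847709629403573/0.9436552444004941 = -0.1958034611016681
cn(u+v) = (cn u·cn v − sn u·sn v·dn u·dn v)/D = -0.9253890595520618/0.9436552444004941 = -0.980643158656913
dn(u+v) = (dn u·dn v − m·sn u·sn v·cn u·cn v)/D = 0.9371464857811025/0.9436552444004941 = 0.9931026096044995

sn(u+v)=-0.19580346 cn(u+v)=-0.98064316 dn(u+v)=0.99310261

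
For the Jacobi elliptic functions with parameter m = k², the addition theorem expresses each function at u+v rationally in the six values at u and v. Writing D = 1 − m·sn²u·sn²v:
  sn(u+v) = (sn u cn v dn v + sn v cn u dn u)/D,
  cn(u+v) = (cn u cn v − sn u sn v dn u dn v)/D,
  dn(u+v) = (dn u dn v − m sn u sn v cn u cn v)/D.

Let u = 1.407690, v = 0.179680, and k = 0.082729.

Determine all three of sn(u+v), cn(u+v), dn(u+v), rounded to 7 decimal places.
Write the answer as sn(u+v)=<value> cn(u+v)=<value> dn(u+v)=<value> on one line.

sn u = 0.9863787123743034, cn u = 0.1644902300284465, dn u = 0.9966649854779374
sn v = 0.1787082657498818, cn v = 0.9839021067934907, dn v = 0.9998907054344486
m = k² = 0.006844087441
D = 1 − m·sn²u·sn²v = 0.9997873368649349
sn(u+v) = (sn u·cn v·dn v + sn v·cn u·dn u)/D = 0.9996917512574925/0.9997873368649349 = 0.9999043940606988
cn(u+v) = (cn u·cn v − sn u·sn v·dn u·dn v)/D = -0.01382466720057449/0.9997873368649349 = -0.01382760782300458
dn(u+v) = (dn u·dn v − m·sn u·sn v·cn u·cn v)/D = 0.9963608032368931/0.9997873368649349 = 0.9965727375195744

sn(u+v)=0.9999044 cn(u+v)=-0.0138276 dn(u+v)=0.9965727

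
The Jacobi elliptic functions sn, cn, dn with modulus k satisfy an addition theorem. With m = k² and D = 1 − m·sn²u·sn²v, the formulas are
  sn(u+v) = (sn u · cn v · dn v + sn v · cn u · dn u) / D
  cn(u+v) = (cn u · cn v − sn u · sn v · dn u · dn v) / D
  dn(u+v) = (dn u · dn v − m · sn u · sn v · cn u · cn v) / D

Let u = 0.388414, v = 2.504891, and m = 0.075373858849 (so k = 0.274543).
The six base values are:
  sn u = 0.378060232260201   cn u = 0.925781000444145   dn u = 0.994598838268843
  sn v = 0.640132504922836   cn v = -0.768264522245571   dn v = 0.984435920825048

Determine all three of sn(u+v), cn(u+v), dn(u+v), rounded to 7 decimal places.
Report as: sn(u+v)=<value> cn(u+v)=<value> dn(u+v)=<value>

m = k² = 0.075373858849
D = 1 − m·sn²u·sn²v = 0.9955854900020867
sn(u+v) = (sn u·cn v·dn v + sn v·cn u·dn u)/D = 0.3034919879812447/0.9955854900020867 = 0.30483769704258
cn(u+v) = (cn u·cn v − sn u·sn v·dn u·dn v)/D = -0.9481999162275259/0.9955854900020867 = -0.9524043145963673
dn(u+v) = (dn u·dn v − m·sn u·sn v·cn u·cn v)/D = 0.9920927268826401/0.9955854900020867 = 0.9964917496744159

sn(u+v)=0.3048377 cn(u+v)=-0.9524043 dn(u+v)=0.9964917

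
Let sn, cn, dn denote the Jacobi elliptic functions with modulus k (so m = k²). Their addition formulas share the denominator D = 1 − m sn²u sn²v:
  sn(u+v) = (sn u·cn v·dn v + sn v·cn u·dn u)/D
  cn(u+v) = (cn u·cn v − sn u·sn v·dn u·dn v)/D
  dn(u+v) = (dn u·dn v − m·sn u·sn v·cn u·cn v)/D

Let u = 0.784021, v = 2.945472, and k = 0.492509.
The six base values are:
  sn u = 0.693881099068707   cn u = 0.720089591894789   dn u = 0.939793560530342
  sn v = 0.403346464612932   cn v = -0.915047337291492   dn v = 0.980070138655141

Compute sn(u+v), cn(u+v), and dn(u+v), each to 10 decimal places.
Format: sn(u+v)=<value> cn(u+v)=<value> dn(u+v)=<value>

sn(u+v)=-0.3560866764 cn(u+v)=-0.9344529303 dn(u+v)=0.9845015471

m = k² = 0.242565115081
D = 1 − m·sn²u·sn²v = 0.9809999402395522
sn(u+v) = (sn u·cn v·dn v + sn v·cn u·dn u)/D = -0.3493210082824147/0.9809999402395522 = -0.3560866764141834
cn(u+v) = (cn u·cn v − sn u·sn v·dn u·dn v)/D = -0.9166982687463538/0.9809999402395522 = -0.9344529302647088
dn(u+v) = (dn u·dn v − m·sn u·sn v·cn u·cn v)/D = 0.9657959588420984/0.9809999402395522 = 0.9845015470706948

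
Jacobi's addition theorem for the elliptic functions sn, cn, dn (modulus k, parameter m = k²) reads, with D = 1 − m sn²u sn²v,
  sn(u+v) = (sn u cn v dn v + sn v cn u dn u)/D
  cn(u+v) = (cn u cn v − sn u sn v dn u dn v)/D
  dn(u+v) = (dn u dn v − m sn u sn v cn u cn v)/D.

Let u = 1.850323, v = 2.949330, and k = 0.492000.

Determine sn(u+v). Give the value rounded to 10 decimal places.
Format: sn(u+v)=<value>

sn u = 0.9891906806362874, cn u = -0.1466349117445042, dn u = 0.8735793101212225
sn v = 0.3994058415051399, cn v = -0.9167742218079493, dn v = 0.9805022866118373
m = k² = 0.242064
D = 1 − m·sn²u·sn²v = 0.9622150316737958
sn(u+v) = (sn u·cn v·dn v + sn v·cn u·dn u)/D = -0.9403455119983299/0.9622150316737958 = -0.9772716919237653

sn(u+v)=-0.9772716919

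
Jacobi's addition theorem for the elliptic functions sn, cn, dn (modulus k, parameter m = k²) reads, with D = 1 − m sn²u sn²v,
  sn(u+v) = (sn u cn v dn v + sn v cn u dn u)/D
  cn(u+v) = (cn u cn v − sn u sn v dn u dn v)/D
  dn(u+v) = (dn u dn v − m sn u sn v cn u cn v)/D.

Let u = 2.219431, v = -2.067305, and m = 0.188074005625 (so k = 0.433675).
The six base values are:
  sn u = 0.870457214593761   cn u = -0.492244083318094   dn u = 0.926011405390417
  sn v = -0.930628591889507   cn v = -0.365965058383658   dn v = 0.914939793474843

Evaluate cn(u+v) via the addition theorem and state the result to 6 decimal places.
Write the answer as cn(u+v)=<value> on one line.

m = k² = 0.188074005625
D = 1 − m·sn²u·sn²v = 0.8765825936565785
cn(u+v) = (cn u·cn v − sn u·sn v·dn u·dn v)/D = 0.8664736454554892/0.8765825936565785 = 0.9884677744296509

cn(u+v)=0.988468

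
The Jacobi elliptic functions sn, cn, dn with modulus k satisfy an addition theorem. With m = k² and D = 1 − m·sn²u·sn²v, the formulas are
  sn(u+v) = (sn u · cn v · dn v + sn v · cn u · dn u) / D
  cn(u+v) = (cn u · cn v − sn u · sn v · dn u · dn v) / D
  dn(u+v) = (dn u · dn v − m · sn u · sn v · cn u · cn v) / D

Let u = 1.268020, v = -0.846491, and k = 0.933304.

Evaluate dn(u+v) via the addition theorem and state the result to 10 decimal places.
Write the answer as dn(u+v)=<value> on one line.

dn(u+v)=0.9278438722

sn u = 0.8692572001768413, cn u = 0.4943601115995493, dn u = 0.5846561202151854
sn v = -0.6971036257591359, cn v = 0.7169703863852862, dn v = 0.7594123684460483
m = k² = 0.871056356416
D = 1 − m·sn²u·sn²v = 0.680156498794222
dn(u+v) = (dn u·dn v − m·sn u·sn v·cn u·cn v)/D = 0.631079039576957/0.680156498794222 = 0.9278438722495935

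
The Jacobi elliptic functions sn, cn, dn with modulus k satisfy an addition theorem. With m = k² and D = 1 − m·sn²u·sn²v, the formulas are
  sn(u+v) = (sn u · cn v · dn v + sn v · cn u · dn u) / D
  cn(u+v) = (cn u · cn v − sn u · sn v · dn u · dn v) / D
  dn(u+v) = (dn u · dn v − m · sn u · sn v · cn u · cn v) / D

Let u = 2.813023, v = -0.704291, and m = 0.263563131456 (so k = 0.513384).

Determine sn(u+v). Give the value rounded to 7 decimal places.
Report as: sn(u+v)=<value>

sn(u+v)=0.9361578

sn u = 0.535919519324877, cn u = -0.8442690737001994, dn u = 0.961406315696974
sn v = -0.6368864788008696, cn v = 0.7709575948913335, dn v = 0.9450356429252566
m = k² = 0.263563131456
D = 1 − m·sn²u·sn²v = 0.9692950872909775
sn(u+v) = (sn u·cn v·dn v + sn v·cn u·dn u)/D = 0.9074131291652592/0.9692950872909775 = 0.9361577718312095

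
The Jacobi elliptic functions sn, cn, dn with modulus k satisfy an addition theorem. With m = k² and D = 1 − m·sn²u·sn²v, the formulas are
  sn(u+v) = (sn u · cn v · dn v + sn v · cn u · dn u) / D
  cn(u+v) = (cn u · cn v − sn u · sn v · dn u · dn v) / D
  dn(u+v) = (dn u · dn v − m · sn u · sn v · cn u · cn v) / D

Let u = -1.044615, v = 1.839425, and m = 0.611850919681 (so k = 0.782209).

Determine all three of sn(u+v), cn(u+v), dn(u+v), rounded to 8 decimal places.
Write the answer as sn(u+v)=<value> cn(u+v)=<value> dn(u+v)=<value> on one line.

sn u = -0.8145753084496575, cn u = 0.5800578133808261, dn u = 0.7707248306770684
sn v = 0.9970487020306388, cn v = 0.07677164697346551, dn v = 0.6259035546738708
m = k² = 0.611850919681
D = 1 − m·sn²u·sn²v = 0.5964095834397089
sn(u+v) = (sn u·cn v·dn v + sn v·cn u·dn u)/D = 0.4066038531284042/0.5964095834397089 = 0.6817527156142819
cn(u+v) = (cn u·cn v − sn u·sn v·dn u·dn v)/D = 0.4363229283911885/0.5964095834397089 = 0.7315826916709772
dn(u+v) = (dn u·dn v − m·sn u·sn v·cn u·cn v)/D = 0.5045285936664541/0.5964095834397089 = 0.8459431365214756

sn(u+v)=0.68175272 cn(u+v)=0.73158269 dn(u+v)=0.84594314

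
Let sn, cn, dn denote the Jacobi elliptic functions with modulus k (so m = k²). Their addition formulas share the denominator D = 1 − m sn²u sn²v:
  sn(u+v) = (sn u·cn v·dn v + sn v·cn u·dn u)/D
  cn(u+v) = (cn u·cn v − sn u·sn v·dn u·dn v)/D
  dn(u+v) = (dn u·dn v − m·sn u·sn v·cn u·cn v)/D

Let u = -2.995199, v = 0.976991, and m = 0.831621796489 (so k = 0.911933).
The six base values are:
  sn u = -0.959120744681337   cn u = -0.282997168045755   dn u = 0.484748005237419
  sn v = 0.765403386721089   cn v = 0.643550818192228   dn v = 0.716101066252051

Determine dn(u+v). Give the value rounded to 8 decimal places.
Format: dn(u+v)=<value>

m = k² = 0.831621796489
D = 1 − m·sn²u·sn²v = 0.5518192579337167
dn(u+v) = (dn u·dn v − m·sn u·sn v·cn u·cn v)/D = 0.2359414478641296/0.5518192579337167 = 0.4275701590183906

dn(u+v)=0.42757016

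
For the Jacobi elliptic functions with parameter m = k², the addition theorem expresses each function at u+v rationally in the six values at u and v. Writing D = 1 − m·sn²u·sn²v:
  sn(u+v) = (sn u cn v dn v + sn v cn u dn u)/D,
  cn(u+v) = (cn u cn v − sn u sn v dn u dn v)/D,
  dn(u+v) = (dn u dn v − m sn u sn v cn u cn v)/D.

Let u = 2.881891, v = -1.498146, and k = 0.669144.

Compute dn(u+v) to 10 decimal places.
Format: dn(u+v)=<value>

dn(u+v)=0.7728315892

sn u = 0.655846129590097, cn u = -0.7548945981404886, dn u = 0.8985576486190171
sn v = -0.972498873674543, cn v = 0.2329075797430071, dn v = 0.7592991028107069
m = k² = 0.447753692736
D = 1 − m·sn²u·sn²v = 0.8178532988465047
dn(u+v) = (dn u·dn v − m·sn u·sn v·cn u·cn v)/D = 0.6320628646773791/0.8178532988465047 = 0.7728315891967872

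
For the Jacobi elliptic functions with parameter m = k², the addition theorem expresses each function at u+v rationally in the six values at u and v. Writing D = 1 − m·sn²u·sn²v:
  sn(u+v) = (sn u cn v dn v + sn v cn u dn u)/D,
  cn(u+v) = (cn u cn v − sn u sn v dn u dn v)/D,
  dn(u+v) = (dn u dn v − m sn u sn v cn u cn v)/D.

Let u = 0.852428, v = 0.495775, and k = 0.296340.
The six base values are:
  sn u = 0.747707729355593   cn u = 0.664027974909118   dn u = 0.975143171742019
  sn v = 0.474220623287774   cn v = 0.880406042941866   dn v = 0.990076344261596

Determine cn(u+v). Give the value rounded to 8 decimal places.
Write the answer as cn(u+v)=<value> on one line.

m = k² = 0.0878173956
D = 1 − m·sn²u·sn²v = 0.9889590824331369
cn(u+v) = (cn u·cn v − sn u·sn v·dn u·dn v)/D = 0.242280761517026/0.9889590824331369 = 0.2449856276368305

cn(u+v)=0.24498563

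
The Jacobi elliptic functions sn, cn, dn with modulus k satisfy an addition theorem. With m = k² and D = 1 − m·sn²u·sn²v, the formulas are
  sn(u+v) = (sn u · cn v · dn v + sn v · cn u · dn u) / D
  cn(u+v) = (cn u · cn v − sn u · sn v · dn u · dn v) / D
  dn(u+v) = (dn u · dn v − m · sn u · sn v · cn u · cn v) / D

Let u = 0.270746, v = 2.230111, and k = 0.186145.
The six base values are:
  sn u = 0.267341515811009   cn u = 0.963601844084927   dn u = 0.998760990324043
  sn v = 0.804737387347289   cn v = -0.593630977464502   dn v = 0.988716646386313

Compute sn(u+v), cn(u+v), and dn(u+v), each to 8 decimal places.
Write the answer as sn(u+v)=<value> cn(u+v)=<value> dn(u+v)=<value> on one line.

sn(u+v)=0.61856617 cn(u+v)=-0.78573271 dn(u+v)=0.99334893

m = k² = 0.034649961025
D = 1 − m·sn²u·sn²v = 0.9983962232243082
sn(u+v) = (sn u·cn v·dn v + sn v·cn u·dn u)/D = 0.6175741325758964/0.9983962232243082 = 0.6185661746410142
cn(u+v) = (cn u·cn v − sn u·sn v·dn u·dn v)/D = -0.7844725676030308/0.9983962232243082 = -0.7857327074711745
dn(u+v) = (dn u·dn v − m·sn u·sn v·cn u·cn v)/D = 0.9917558163801365/0.9983962232243082 = 0.9933489263183243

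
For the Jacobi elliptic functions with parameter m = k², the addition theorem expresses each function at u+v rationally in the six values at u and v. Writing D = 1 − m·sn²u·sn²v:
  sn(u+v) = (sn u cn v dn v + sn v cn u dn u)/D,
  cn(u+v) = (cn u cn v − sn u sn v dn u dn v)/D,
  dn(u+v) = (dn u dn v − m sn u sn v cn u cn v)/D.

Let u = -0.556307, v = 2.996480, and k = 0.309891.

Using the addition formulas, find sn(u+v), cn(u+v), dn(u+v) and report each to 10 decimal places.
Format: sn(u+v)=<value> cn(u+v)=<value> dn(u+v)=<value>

sn(u+v)=0.6993370522 cn(u+v)=-0.7147920589 dn(u+v)=0.9762341914

sn u = -0.5258549401480834, cn u = 0.8505742659649748, dn u = 0.9866330542252825
sn v = 0.2228370943690187, cn v = -0.9748556966921684, dn v = 0.9976128397180549
m = k² = 0.096032431881
D = 1 − m·sn²u·sn²v = 0.9986813643368306
sn(u+v) = (sn u·cn v·dn v + sn v·cn u·dn u)/D = 0.6984148814356459/0.9986813643368306 = 0.6993370522132701
cn(u+v) = (cn u·cn v − sn u·sn v·dn u·dn v)/D = -0.7138495085540831/0.9986813643368306 = -0.7147920588546392
dn(u+v) = (dn u·dn v − m·sn u·sn v·cn u·cn v)/D = 0.9749468941781335/0.9986813643368306 = 0.9762341913985169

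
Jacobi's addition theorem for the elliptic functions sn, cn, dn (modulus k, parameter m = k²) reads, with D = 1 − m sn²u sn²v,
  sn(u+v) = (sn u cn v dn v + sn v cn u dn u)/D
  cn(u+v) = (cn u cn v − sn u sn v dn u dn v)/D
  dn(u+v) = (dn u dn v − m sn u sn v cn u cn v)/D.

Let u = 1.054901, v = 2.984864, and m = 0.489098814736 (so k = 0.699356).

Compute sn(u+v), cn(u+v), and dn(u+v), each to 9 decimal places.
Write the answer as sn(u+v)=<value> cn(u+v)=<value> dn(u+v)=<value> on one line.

sn(u+v)=-0.339581873 cn(u+v)=-0.940576500 dn(u+v)=0.971390321

sn u = 0.8298473250525378, cn u = 0.5579905170369364, dn u = 0.8143609596076871
sn v = 0.6282994087011823, cn v = -0.7779716273912209, dn v = 0.8982890848774032
m = k² = 0.489098814736
D = 1 − m·sn²u·sn²v = 0.8670383765418732
sn(u+v) = (sn u·cn v·dn v + sn v·cn u·dn u)/D = -0.2944305155747403/0.8670383765418732 = -0.3395818726606514
cn(u+v) = (cn u·cn v − sn u·sn v·dn u·dn v)/D = -0.8155159213005959/0.8670383765418732 = -0.9405764996853181
dn(u+v) = (dn u·dn v − m·sn u·sn v·cn u·cn v)/D = 0.8422326867178519/0.8670383765418732 = 0.9713903207803128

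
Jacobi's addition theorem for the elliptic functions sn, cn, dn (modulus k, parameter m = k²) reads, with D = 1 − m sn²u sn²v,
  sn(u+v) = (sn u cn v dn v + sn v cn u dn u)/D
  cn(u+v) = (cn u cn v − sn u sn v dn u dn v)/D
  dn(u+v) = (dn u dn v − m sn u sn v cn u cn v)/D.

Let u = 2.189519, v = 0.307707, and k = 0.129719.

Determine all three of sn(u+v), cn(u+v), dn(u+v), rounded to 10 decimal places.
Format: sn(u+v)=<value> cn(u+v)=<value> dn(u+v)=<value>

sn u = 0.8210933518524338, cn u = -0.5707939273886288, dn u = 0.9943114803005346
sn v = 0.3027977306817538, cn v = 0.9530548432771223, dn v = 0.9992282972890118
m = k² = 0.016827018961
D = 1 − m·sn²u·sn²v = 0.9989598463731634
sn(u+v) = (sn u·cn v·dn v + sn v·cn u·dn u)/D = 0.6100911721319703/0.9989598463731634 = 0.61072642143423
cn(u+v) = (cn u·cn v − sn u·sn v·dn u·dn v)/D = -0.7910180379438467/0.9989598463731634 = -0.7918416749339096
dn(u+v) = (dn u·dn v − m·sn u·sn v·cn u·cn v)/D = 0.9958200485536019/0.9989598463731634 = 0.9968569329078031

sn(u+v)=0.6107264214 cn(u+v)=-0.7918416749 dn(u+v)=0.9968569329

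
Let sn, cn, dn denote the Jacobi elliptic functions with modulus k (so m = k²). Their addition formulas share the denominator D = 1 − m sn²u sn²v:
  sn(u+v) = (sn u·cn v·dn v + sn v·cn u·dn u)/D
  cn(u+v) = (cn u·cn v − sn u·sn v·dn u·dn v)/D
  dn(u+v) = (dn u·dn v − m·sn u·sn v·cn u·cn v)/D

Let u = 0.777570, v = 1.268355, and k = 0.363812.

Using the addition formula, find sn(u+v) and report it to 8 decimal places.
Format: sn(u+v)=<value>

sn u = 0.6949876433401955, cn u = 0.7190216795093464, dn u = 0.9675068395677291
sn v = 0.9443995371394143, cn v = 0.3288001129118723, dn v = 0.9391219912112836
m = k² = 0.132359171344
D = 1 − m·sn²u·sn²v = 0.9429809815749193
sn(u+v) = (sn u·cn v·dn v + sn v·cn u·dn u)/D = 0.8715801232029605/0.9429809815749193 = 0.9242817620216384

sn(u+v)=0.92428176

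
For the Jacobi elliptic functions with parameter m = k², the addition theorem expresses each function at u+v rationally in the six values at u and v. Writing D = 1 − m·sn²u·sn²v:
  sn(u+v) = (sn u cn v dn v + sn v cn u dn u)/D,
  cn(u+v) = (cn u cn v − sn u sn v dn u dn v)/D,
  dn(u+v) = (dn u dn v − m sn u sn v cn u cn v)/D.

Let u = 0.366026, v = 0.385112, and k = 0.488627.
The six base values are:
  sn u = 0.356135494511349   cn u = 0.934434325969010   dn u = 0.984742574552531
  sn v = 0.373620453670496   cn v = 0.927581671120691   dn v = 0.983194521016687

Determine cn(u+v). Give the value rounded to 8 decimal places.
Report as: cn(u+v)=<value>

m = k² = 0.238756345129
D = 1 − m·sn²u·sn²v = 0.9957728590496465
cn(u+v) = (cn u·cn v − sn u·sn v·dn u·dn v)/D = 0.737936805233513/0.9957728590496465 = 0.7410694100839331

cn(u+v)=0.74106941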